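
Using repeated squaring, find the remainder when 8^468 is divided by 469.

442

8^1 ≡ 8 (mod 469)
8^2 ≡ 8^2 = 64 ≡ 64 (mod 469)
8^4 ≡ 64^2 = 4096 ≡ 344 (mod 469)
8^8 ≡ 344^2 = 118336 ≡ 148 (mod 469)
8^16 ≡ 148^2 = 21904 ≡ 330 (mod 469)
8^32 ≡ 330^2 = 108900 ≡ 92 (mod 469)
8^64 ≡ 92^2 = 8464 ≡ 22 (mod 469)
8^128 ≡ 22^2 = 484 ≡ 15 (mod 469)
8^256 ≡ 15^2 = 225 ≡ 225 (mod 469)
468 = 256 + 128 + 64 + 16 + 4 in binary powers of 2.
So 8^468 ≡ 225 · 15 · 22 · 330 · 344 ≡ 442 (mod 469).
Since 442 ≠ 1, base 8 is a Fermat witness: 469 is composite.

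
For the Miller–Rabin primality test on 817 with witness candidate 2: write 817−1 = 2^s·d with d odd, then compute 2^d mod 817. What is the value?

817 − 1 = 816 = 2^4 · 51, so d = 51.
2^1 ≡ 2 (mod 817)
2^2 ≡ 2^2 = 4 ≡ 4 (mod 817)
2^4 ≡ 4^2 = 16 ≡ 16 (mod 817)
2^8 ≡ 16^2 = 256 ≡ 256 (mod 817)
2^16 ≡ 256^2 = 65536 ≡ 176 (mod 817)
2^32 ≡ 176^2 = 30976 ≡ 747 (mod 817)
51 = 32 + 16 + 2 + 1 in binary powers of 2.
So 2^51 ≡ 747 · 176 · 4 · 2 ≡ 297 (mod 817).
Squaring chain: 297 → 790 → 729 → 391; never reaches −1, so base 2 is a Miller–Rabin witness that 817 is composite.

297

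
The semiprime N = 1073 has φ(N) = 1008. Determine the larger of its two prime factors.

φ(n) = (p−1)(q−1) = n − (p+q) + 1, so p + q = 1073 − 1008 + 1 = 66.
p and q are the roots of t² − 66t + 1073 = 0.
Discriminant: 66² − 4·1073 = 4356 − 4292 = 64; √64 = 8.
q = (66 − 8)/2 = 29, p = (66 + 8)/2 = 37.
Check: 29 · 37 = 1073.

37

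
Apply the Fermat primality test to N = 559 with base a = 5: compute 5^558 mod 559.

428

5^1 ≡ 5 (mod 559)
5^2 ≡ 5^2 = 25 ≡ 25 (mod 559)
5^4 ≡ 25^2 = 625 ≡ 66 (mod 559)
5^8 ≡ 66^2 = 4356 ≡ 443 (mod 559)
5^16 ≡ 443^2 = 196249 ≡ 40 (mod 559)
5^32 ≡ 40^2 = 1600 ≡ 482 (mod 559)
5^64 ≡ 482^2 = 232324 ≡ 339 (mod 559)
5^128 ≡ 339^2 = 114921 ≡ 326 (mod 559)
5^256 ≡ 326^2 = 106276 ≡ 66 (mod 559)
5^512 ≡ 66^2 = 4356 ≡ 443 (mod 559)
558 = 512 + 32 + 8 + 4 + 2 in binary powers of 2.
So 5^558 ≡ 443 · 482 · 443 · 66 · 25 ≡ 428 (mod 559).
Since 428 ≠ 1, base 5 is a Fermat witness: 559 is composite.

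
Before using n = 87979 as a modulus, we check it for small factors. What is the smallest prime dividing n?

87979 is odd.
Digit sum 40, not divisible by 3.
Ends in 9: not divisible by 5.
7: 87979 = 7·12568 + 3
11: 87979 = 11·7998 + 1
13: 87979 = 13·6767 + 8
17: 87979 = 17·5175 + 4
19: 87979 = 19·4630 + 9
23: 87979 = 23·3825 + 4
29: 87979 = 29·3033 + 22
31: 87979 = 31·2838 + 1
37: 87979 = 37·2377 + 30
41: 87979 = 41·2145 + 34
43: 87979 = 43·2046 + 1
47: 87979 = 47·1871 + 42
53: 87979 = 53·1659 + 52
59: 87979 = 59·1491 + 10
61: 87979 = 61·1442 + 17
67: 87979 = 67·1313 + 8
71: 87979 = 71·1239 + 10
73: 87979 = 73·1205 + 14
79: 87979 = 79·1113 + 52
83: 87979 = 83·1059 + 82
89: 87979 = 89·988 + 47
97: 87979 = 97·907

97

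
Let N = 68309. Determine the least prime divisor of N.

83

68309 is odd.
Digit sum 26, not divisible by 3.
Ends in 9: not divisible by 5.
7: 68309 = 7·9758 + 3
11: 68309 = 11·6209 + 10
13: 68309 = 13·5254 + 7
17: 68309 = 17·4018 + 3
19: 68309 = 19·3595 + 4
23: 68309 = 23·2969 + 22
29: 68309 = 29·2355 + 14
31: 68309 = 31·2203 + 16
37: 68309 = 37·1846 + 7
41: 68309 = 41·1666 + 3
43: 68309 = 43·1588 + 25
47: 68309 = 47·1453 + 18
53: 68309 = 53·1288 + 45
59: 68309 = 59·1157 + 46
61: 68309 = 61·1119 + 50
67: 68309 = 67·1019 + 36
71: 68309 = 71·962 + 7
73: 68309 = 73·935 + 54
79: 68309 = 79·864 + 53
83: 68309 = 83·823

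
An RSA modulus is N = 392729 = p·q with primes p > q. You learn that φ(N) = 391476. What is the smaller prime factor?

607

φ(n) = (p−1)(q−1) = n − (p+q) + 1, so p + q = 392729 − 391476 + 1 = 1254.
p and q are the roots of t² − 1254t + 392729 = 0.
Discriminant: 1254² − 4·392729 = 1572516 − 1570916 = 1600; √1600 = 40.
q = (1254 − 40)/2 = 607, p = (1254 + 40)/2 = 647.
Check: 607 · 647 = 392729.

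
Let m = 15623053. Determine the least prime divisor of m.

15623053 is odd.
Digit sum 25, not divisible by 3.
Ends in 3: not divisible by 5.
7: 15623053 = 7·2231864 + 5
11: 15623053 = 11·1420277 + 6
13: 15623053 = 13·1201773 + 4
17: 15623053 = 17·919003 + 2
19: 15623053 = 19·822265 + 18
23: 15623053 = 23·679263 + 4
29: 15623053 = 29·538725 + 28
31: 15623053 = 31·503969 + 14
37: 15623053 = 37·422244 + 25
41: 15623053 = 41·381050 + 3
43: 15623053 = 43·363326 + 35
47: 15623053 = 47·332405 + 18
53: 15623053 = 53·294774 + 31
59: 15623053 = 59·264797 + 30
61: 15623053 = 61·256115 + 38
67: 15623053 = 67·233179 + 60
71: 15623053 = 71·220043

71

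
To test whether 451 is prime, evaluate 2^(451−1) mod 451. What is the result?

2^1 ≡ 2 (mod 451)
2^2 ≡ 2^2 = 4 ≡ 4 (mod 451)
2^4 ≡ 4^2 = 16 ≡ 16 (mod 451)
2^8 ≡ 16^2 = 256 ≡ 256 (mod 451)
2^16 ≡ 256^2 = 65536 ≡ 141 (mod 451)
2^32 ≡ 141^2 = 19881 ≡ 37 (mod 451)
2^64 ≡ 37^2 = 1369 ≡ 16 (mod 451)
2^128 ≡ 16^2 = 256 ≡ 256 (mod 451)
2^256 ≡ 256^2 = 65536 ≡ 141 (mod 451)
450 = 256 + 128 + 64 + 2 in binary powers of 2.
So 2^450 ≡ 141 · 256 · 16 · 4 ≡ 122 (mod 451).
Since 122 ≠ 1, base 2 is a Fermat witness: 451 is composite.

122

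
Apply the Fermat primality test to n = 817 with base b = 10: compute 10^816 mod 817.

391

10^1 ≡ 10 (mod 817)
10^2 ≡ 10^2 = 100 ≡ 100 (mod 817)
10^4 ≡ 100^2 = 10000 ≡ 196 (mod 817)
10^8 ≡ 196^2 = 38416 ≡ 17 (mod 817)
10^16 ≡ 17^2 = 289 ≡ 289 (mod 817)
10^32 ≡ 289^2 = 83521 ≡ 187 (mod 817)
10^64 ≡ 187^2 = 34969 ≡ 655 (mod 817)
10^128 ≡ 655^2 = 429025 ≡ 100 (mod 817)
10^256 ≡ 100^2 = 10000 ≡ 196 (mod 817)
10^512 ≡ 196^2 = 38416 ≡ 17 (mod 817)
816 = 512 + 256 + 32 + 16 in binary powers of 2.
So 10^816 ≡ 17 · 196 · 187 · 289 ≡ 391 (mod 817).
Since 391 ≠ 1, base 10 is a Fermat witness: 817 is composite.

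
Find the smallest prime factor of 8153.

8153 is odd.
Digit sum 17, not divisible by 3.
Ends in 3: not divisible by 5.
7: 8153 = 7·1164 + 5
11: 8153 = 11·741 + 2
13: 8153 = 13·627 + 2
17: 8153 = 17·479 + 10
19: 8153 = 19·429 + 2
23: 8153 = 23·354 + 11
29: 8153 = 29·281 + 4
31: 8153 = 31·263

31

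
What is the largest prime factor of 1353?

41

1353 = 3 · 451
451 = 11 · 41
41 is prime.
So 1353 = 3 · 11 · 41; the largest prime factor is 41.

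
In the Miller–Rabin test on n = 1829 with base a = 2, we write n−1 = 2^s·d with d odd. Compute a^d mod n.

1829 − 1 = 1828 = 2^2 · 457, so d = 457.
2^1 ≡ 2 (mod 1829)
2^2 ≡ 2^2 = 4 ≡ 4 (mod 1829)
2^4 ≡ 4^2 = 16 ≡ 16 (mod 1829)
2^8 ≡ 16^2 = 256 ≡ 256 (mod 1829)
2^16 ≡ 256^2 = 65536 ≡ 1521 (mod 1829)
2^32 ≡ 1521^2 = 2313441 ≡ 1585 (mod 1829)
2^64 ≡ 1585^2 = 2512225 ≡ 1008 (mod 1829)
2^128 ≡ 1008^2 = 1016064 ≡ 969 (mod 1829)
2^256 ≡ 969^2 = 938961 ≡ 684 (mod 1829)
457 = 256 + 128 + 64 + 8 + 1 in binary powers of 2.
So 2^457 ≡ 684 · 969 · 1008 · 256 · 2 ≡ 655 (mod 1829).
Squaring chain: 655 → 1039; never reaches −1, so base 2 is a Miller–Rabin witness that 1829 is composite.

655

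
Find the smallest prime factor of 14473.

41

14473 is odd.
Digit sum 19, not divisible by 3.
Ends in 3: not divisible by 5.
7: 14473 = 7·2067 + 4
11: 14473 = 11·1315 + 8
13: 14473 = 13·1113 + 4
17: 14473 = 17·851 + 6
19: 14473 = 19·761 + 14
23: 14473 = 23·629 + 6
29: 14473 = 29·499 + 2
31: 14473 = 31·466 + 27
37: 14473 = 37·391 + 6
41: 14473 = 41·353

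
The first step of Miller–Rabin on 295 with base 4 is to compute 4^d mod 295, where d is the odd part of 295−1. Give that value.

134

295 − 1 = 294 = 2^1 · 147, so d = 147.
4^1 ≡ 4 (mod 295)
4^2 ≡ 4^2 = 16 ≡ 16 (mod 295)
4^4 ≡ 16^2 = 256 ≡ 256 (mod 295)
4^8 ≡ 256^2 = 65536 ≡ 46 (mod 295)
4^16 ≡ 46^2 = 2116 ≡ 51 (mod 295)
4^32 ≡ 51^2 = 2601 ≡ 241 (mod 295)
4^64 ≡ 241^2 = 58081 ≡ 261 (mod 295)
4^128 ≡ 261^2 = 68121 ≡ 271 (mod 295)
147 = 128 + 16 + 2 + 1 in binary powers of 2.
So 4^147 ≡ 271 · 51 · 16 · 4 ≡ 134 (mod 295).
Squaring chain: 134; never reaches −1, so base 4 is a Miller–Rabin witness that 295 is composite.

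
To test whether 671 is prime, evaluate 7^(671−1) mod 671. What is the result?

7^1 ≡ 7 (mod 671)
7^2 ≡ 7^2 = 49 ≡ 49 (mod 671)
7^4 ≡ 49^2 = 2401 ≡ 388 (mod 671)
7^8 ≡ 388^2 = 150544 ≡ 240 (mod 671)
7^16 ≡ 240^2 = 57600 ≡ 565 (mod 671)
7^32 ≡ 565^2 = 319225 ≡ 500 (mod 671)
7^64 ≡ 500^2 = 250000 ≡ 388 (mod 671)
7^128 ≡ 388^2 = 150544 ≡ 240 (mod 671)
7^256 ≡ 240^2 = 57600 ≡ 565 (mod 671)
7^512 ≡ 565^2 = 319225 ≡ 500 (mod 671)
670 = 512 + 128 + 16 + 8 + 4 + 2 in binary powers of 2.
So 7^670 ≡ 500 · 240 · 565 · 240 · 388 · 49 ≡ 353 (mod 671).
Since 353 ≠ 1, base 7 is a Fermat witness: 671 is composite.

353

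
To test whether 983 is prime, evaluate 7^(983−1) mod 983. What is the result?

1

7^1 ≡ 7 (mod 983)
7^2 ≡ 7^2 = 49 ≡ 49 (mod 983)
7^4 ≡ 49^2 = 2401 ≡ 435 (mod 983)
7^8 ≡ 435^2 = 189225 ≡ 489 (mod 983)
7^16 ≡ 489^2 = 239121 ≡ 252 (mod 983)
7^32 ≡ 252^2 = 63504 ≡ 592 (mod 983)
7^64 ≡ 592^2 = 350464 ≡ 516 (mod 983)
7^128 ≡ 516^2 = 266256 ≡ 846 (mod 983)
7^256 ≡ 846^2 = 715716 ≡ 92 (mod 983)
7^512 ≡ 92^2 = 8464 ≡ 600 (mod 983)
982 = 512 + 256 + 128 + 64 + 16 + 4 + 2 in binary powers of 2.
So 7^982 ≡ 600 · 92 · 846 · 516 · 252 · 435 · 49 ≡ 1 (mod 983).
Since the result is 1, base 7 gives no evidence that 983 is composite.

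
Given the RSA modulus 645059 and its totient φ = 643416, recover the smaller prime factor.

647

φ(n) = (p−1)(q−1) = n − (p+q) + 1, so p + q = 645059 − 643416 + 1 = 1644.
p and q are the roots of t² − 1644t + 645059 = 0.
Discriminant: 1644² − 4·645059 = 2702736 − 2580236 = 122500; √122500 = 350.
q = (1644 − 350)/2 = 647, p = (1644 + 350)/2 = 997.
Check: 647 · 997 = 645059.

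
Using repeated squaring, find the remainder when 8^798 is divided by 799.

4

8^1 ≡ 8 (mod 799)
8^2 ≡ 8^2 = 64 ≡ 64 (mod 799)
8^4 ≡ 64^2 = 4096 ≡ 101 (mod 799)
8^8 ≡ 101^2 = 10201 ≡ 613 (mod 799)
8^16 ≡ 613^2 = 375769 ≡ 239 (mod 799)
8^32 ≡ 239^2 = 57121 ≡ 392 (mod 799)
8^64 ≡ 392^2 = 153664 ≡ 256 (mod 799)
8^128 ≡ 256^2 = 65536 ≡ 18 (mod 799)
8^256 ≡ 18^2 = 324 ≡ 324 (mod 799)
8^512 ≡ 324^2 = 104976 ≡ 307 (mod 799)
798 = 512 + 256 + 16 + 8 + 4 + 2 in binary powers of 2.
So 8^798 ≡ 307 · 324 · 239 · 613 · 101 · 64 ≡ 4 (mod 799).
Since 4 ≠ 1, base 8 is a Fermat witness: 799 is composite.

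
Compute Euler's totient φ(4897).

4756

Factor: 4897 = 59 · 83.
φ(4897) = (59−1) · (83−1) = 58 · 82 = 4756.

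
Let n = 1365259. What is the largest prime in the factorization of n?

1365259 = 7 · 195037
195037 = 41 · 4757
4757 = 67 · 71
71 is prime.
So 1365259 = 7 · 41 · 67 · 71; the largest prime factor is 71.

71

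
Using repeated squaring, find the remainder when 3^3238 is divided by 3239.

3^1 ≡ 3 (mod 3239)
3^2 ≡ 3^2 = 9 ≡ 9 (mod 3239)
3^4 ≡ 9^2 = 81 ≡ 81 (mod 3239)
3^8 ≡ 81^2 = 6561 ≡ 83 (mod 3239)
3^16 ≡ 83^2 = 6889 ≡ 411 (mod 3239)
3^32 ≡ 411^2 = 168921 ≡ 493 (mod 3239)
3^64 ≡ 493^2 = 243049 ≡ 124 (mod 3239)
3^128 ≡ 124^2 = 15376 ≡ 2420 (mod 3239)
3^256 ≡ 2420^2 = 5856400 ≡ 288 (mod 3239)
3^512 ≡ 288^2 = 82944 ≡ 1969 (mod 3239)
3^1024 ≡ 1969^2 = 3876961 ≡ 3117 (mod 3239)
3^2048 ≡ 3117^2 = 9715689 ≡ 1928 (mod 3239)
3238 = 2048 + 1024 + 128 + 32 + 4 + 2 in binary powers of 2.
So 3^3238 ≡ 1928 · 3117 · 2420 · 493 · 81 · 9 ≡ 155 (mod 3239).
Since 155 ≠ 1, base 3 is a Fermat witness: 3239 is composite.

155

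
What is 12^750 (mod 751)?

1

12^1 ≡ 12 (mod 751)
12^2 ≡ 12^2 = 144 ≡ 144 (mod 751)
12^4 ≡ 144^2 = 20736 ≡ 459 (mod 751)
12^8 ≡ 459^2 = 210681 ≡ 401 (mod 751)
12^16 ≡ 401^2 = 160801 ≡ 87 (mod 751)
12^32 ≡ 87^2 = 7569 ≡ 59 (mod 751)
12^64 ≡ 59^2 = 3481 ≡ 477 (mod 751)
12^128 ≡ 477^2 = 227529 ≡ 727 (mod 751)
12^256 ≡ 727^2 = 528529 ≡ 576 (mod 751)
12^512 ≡ 576^2 = 331776 ≡ 585 (mod 751)
750 = 512 + 128 + 64 + 32 + 8 + 4 + 2 in binary powers of 2.
So 12^750 ≡ 585 · 727 · 477 · 59 · 401 · 459 · 144 ≡ 1 (mod 751).
Since the result is 1, base 12 gives no evidence that 751 is composite.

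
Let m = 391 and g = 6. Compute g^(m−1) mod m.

25

6^1 ≡ 6 (mod 391)
6^2 ≡ 6^2 = 36 ≡ 36 (mod 391)
6^4 ≡ 36^2 = 1296 ≡ 123 (mod 391)
6^8 ≡ 123^2 = 15129 ≡ 271 (mod 391)
6^16 ≡ 271^2 = 73441 ≡ 324 (mod 391)
6^32 ≡ 324^2 = 104976 ≡ 188 (mod 391)
6^64 ≡ 188^2 = 35344 ≡ 154 (mod 391)
6^128 ≡ 154^2 = 23716 ≡ 256 (mod 391)
6^256 ≡ 256^2 = 65536 ≡ 239 (mod 391)
390 = 256 + 128 + 4 + 2 in binary powers of 2.
So 6^390 ≡ 239 · 256 · 123 · 36 ≡ 25 (mod 391).
Since 25 ≠ 1, base 6 is a Fermat witness: 391 is composite.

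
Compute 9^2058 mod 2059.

1161

9^1 ≡ 9 (mod 2059)
9^2 ≡ 9^2 = 81 ≡ 81 (mod 2059)
9^4 ≡ 81^2 = 6561 ≡ 384 (mod 2059)
9^8 ≡ 384^2 = 147456 ≡ 1267 (mod 2059)
9^16 ≡ 1267^2 = 1605289 ≡ 1328 (mod 2059)
9^32 ≡ 1328^2 = 1763584 ≡ 1080 (mod 2059)
9^64 ≡ 1080^2 = 1166400 ≡ 1006 (mod 2059)
9^128 ≡ 1006^2 = 1012036 ≡ 1067 (mod 2059)
9^256 ≡ 1067^2 = 1138489 ≡ 1921 (mod 2059)
9^512 ≡ 1921^2 = 3690241 ≡ 513 (mod 2059)
9^1024 ≡ 513^2 = 263169 ≡ 1676 (mod 2059)
9^2048 ≡ 1676^2 = 2808976 ≡ 500 (mod 2059)
2058 = 2048 + 8 + 2 in binary powers of 2.
So 9^2058 ≡ 500 · 1267 · 81 ≡ 1161 (mod 2059).
Since 1161 ≠ 1, base 9 is a Fermat witness: 2059 is composite.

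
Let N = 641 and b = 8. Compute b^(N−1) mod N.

1

8^1 ≡ 8 (mod 641)
8^2 ≡ 8^2 = 64 ≡ 64 (mod 641)
8^4 ≡ 64^2 = 4096 ≡ 250 (mod 641)
8^8 ≡ 250^2 = 62500 ≡ 323 (mod 641)
8^16 ≡ 323^2 = 104329 ≡ 487 (mod 641)
8^32 ≡ 487^2 = 237169 ≡ 640 (mod 641)
8^64 ≡ 640^2 = 409600 ≡ 1 (mod 641)
8^128 ≡ 1^2 = 1 ≡ 1 (mod 641)
8^256 ≡ 1^2 = 1 ≡ 1 (mod 641)
8^512 ≡ 1^2 = 1 ≡ 1 (mod 641)
640 = 512 + 128 in binary powers of 2.
So 8^640 ≡ 1 · 1 ≡ 1 (mod 641).
Since the result is 1, base 8 gives no evidence that 641 is composite.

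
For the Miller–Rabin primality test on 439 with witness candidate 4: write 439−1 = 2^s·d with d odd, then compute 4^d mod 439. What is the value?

439 − 1 = 438 = 2^1 · 219, so d = 219.
4^1 ≡ 4 (mod 439)
4^2 ≡ 4^2 = 16 ≡ 16 (mod 439)
4^4 ≡ 16^2 = 256 ≡ 256 (mod 439)
4^8 ≡ 256^2 = 65536 ≡ 125 (mod 439)
4^16 ≡ 125^2 = 15625 ≡ 260 (mod 439)
4^32 ≡ 260^2 = 67600 ≡ 433 (mod 439)
4^64 ≡ 433^2 = 187489 ≡ 36 (mod 439)
4^128 ≡ 36^2 = 1296 ≡ 418 (mod 439)
219 = 128 + 64 + 16 + 8 + 2 + 1 in binary powers of 2.
So 4^219 ≡ 418 · 36 · 260 · 125 · 16 · 4 ≡ 1 (mod 439).
Since 4^d ≡ 1 (mod 439), base 4 does not prove 439 composite.

1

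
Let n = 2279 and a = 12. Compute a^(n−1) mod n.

1543

12^1 ≡ 12 (mod 2279)
12^2 ≡ 12^2 = 144 ≡ 144 (mod 2279)
12^4 ≡ 144^2 = 20736 ≡ 225 (mod 2279)
12^8 ≡ 225^2 = 50625 ≡ 487 (mod 2279)
12^16 ≡ 487^2 = 237169 ≡ 153 (mod 2279)
12^32 ≡ 153^2 = 23409 ≡ 619 (mod 2279)
12^64 ≡ 619^2 = 383161 ≡ 289 (mod 2279)
12^128 ≡ 289^2 = 83521 ≡ 1477 (mod 2279)
12^256 ≡ 1477^2 = 2181529 ≡ 526 (mod 2279)
12^512 ≡ 526^2 = 276676 ≡ 917 (mod 2279)
12^1024 ≡ 917^2 = 840889 ≡ 2217 (mod 2279)
12^2048 ≡ 2217^2 = 4915089 ≡ 1565 (mod 2279)
2278 = 2048 + 128 + 64 + 32 + 4 + 2 in binary powers of 2.
So 12^2278 ≡ 1565 · 1477 · 289 · 619 · 225 · 144 ≡ 1543 (mod 2279).
Since 1543 ≠ 1, base 12 is a Fermat witness: 2279 is composite.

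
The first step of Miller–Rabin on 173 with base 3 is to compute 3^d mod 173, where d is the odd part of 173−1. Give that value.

173 − 1 = 172 = 2^2 · 43, so d = 43.
3^1 ≡ 3 (mod 173)
3^2 ≡ 3^2 = 9 ≡ 9 (mod 173)
3^4 ≡ 9^2 = 81 ≡ 81 (mod 173)
3^8 ≡ 81^2 = 6561 ≡ 160 (mod 173)
3^16 ≡ 160^2 = 25600 ≡ 169 (mod 173)
3^32 ≡ 169^2 = 28561 ≡ 16 (mod 173)
43 = 32 + 8 + 2 + 1 in binary powers of 2.
So 3^43 ≡ 16 · 160 · 9 · 3 ≡ 93 (mod 173).
Squaring chain: 93 → 172; reaches −1, so base 3 does not prove 173 composite.

93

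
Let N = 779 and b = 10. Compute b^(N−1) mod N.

139

10^1 ≡ 10 (mod 779)
10^2 ≡ 10^2 = 100 ≡ 100 (mod 779)
10^4 ≡ 100^2 = 10000 ≡ 652 (mod 779)
10^8 ≡ 652^2 = 425104 ≡ 549 (mod 779)
10^16 ≡ 549^2 = 301401 ≡ 707 (mod 779)
10^32 ≡ 707^2 = 499849 ≡ 510 (mod 779)
10^64 ≡ 510^2 = 260100 ≡ 693 (mod 779)
10^128 ≡ 693^2 = 480249 ≡ 385 (mod 779)
10^256 ≡ 385^2 = 148225 ≡ 215 (mod 779)
10^512 ≡ 215^2 = 46225 ≡ 264 (mod 779)
778 = 512 + 256 + 8 + 2 in binary powers of 2.
So 10^778 ≡ 264 · 215 · 549 · 100 ≡ 139 (mod 779).
Since 139 ≠ 1, base 10 is a Fermat witness: 779 is composite.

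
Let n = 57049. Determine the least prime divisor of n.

89

57049 is odd.
Digit sum 25, not divisible by 3.
Ends in 9: not divisible by 5.
7: 57049 = 7·8149 + 6
11: 57049 = 11·5186 + 3
13: 57049 = 13·4388 + 5
17: 57049 = 17·3355 + 14
19: 57049 = 19·3002 + 11
23: 57049 = 23·2480 + 9
29: 57049 = 29·1967 + 6
31: 57049 = 31·1840 + 9
37: 57049 = 37·1541 + 32
41: 57049 = 41·1391 + 18
43: 57049 = 43·1326 + 31
47: 57049 = 47·1213 + 38
53: 57049 = 53·1076 + 21
59: 57049 = 59·966 + 55
61: 57049 = 61·935 + 14
67: 57049 = 67·851 + 32
71: 57049 = 71·803 + 36
73: 57049 = 73·781 + 36
79: 57049 = 79·722 + 11
83: 57049 = 83·687 + 28
89: 57049 = 89·641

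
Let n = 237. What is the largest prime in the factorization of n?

237 = 3 · 79
79 is prime.
So 237 = 3 · 79; the largest prime factor is 79.

79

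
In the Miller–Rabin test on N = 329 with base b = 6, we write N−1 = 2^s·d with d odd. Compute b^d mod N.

244

329 − 1 = 328 = 2^3 · 41, so d = 41.
6^1 ≡ 6 (mod 329)
6^2 ≡ 6^2 = 36 ≡ 36 (mod 329)
6^4 ≡ 36^2 = 1296 ≡ 309 (mod 329)
6^8 ≡ 309^2 = 95481 ≡ 71 (mod 329)
6^16 ≡ 71^2 = 5041 ≡ 106 (mod 329)
6^32 ≡ 106^2 = 11236 ≡ 50 (mod 329)
41 = 32 + 8 + 1 in binary powers of 2.
So 6^41 ≡ 50 · 71 · 6 ≡ 244 (mod 329).
Squaring chain: 244 → 316 → 169; never reaches −1, so base 6 is a Miller–Rabin witness that 329 is composite.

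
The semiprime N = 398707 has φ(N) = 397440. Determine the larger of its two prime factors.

691

φ(n) = (p−1)(q−1) = n − (p+q) + 1, so p + q = 398707 − 397440 + 1 = 1268.
p and q are the roots of t² − 1268t + 398707 = 0.
Discriminant: 1268² − 4·398707 = 1607824 − 1594828 = 12996; √12996 = 114.
q = (1268 − 114)/2 = 577, p = (1268 + 114)/2 = 691.
Check: 577 · 691 = 398707.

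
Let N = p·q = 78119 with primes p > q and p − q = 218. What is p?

Since p = q + 218, we have 78119 = q(q + 218), so q² + 218q − 78119 = 0.
Discriminant: 218² + 4·78119 = 47524 + 312476 = 360000; √360000 = 600.
q = (−218 + 600)/2 = 191, and p = q + 218 = 409.
Check: 191 · 409 = 78119.

409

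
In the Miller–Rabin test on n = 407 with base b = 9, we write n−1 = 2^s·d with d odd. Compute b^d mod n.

407 − 1 = 406 = 2^1 · 203, so d = 203.
9^1 ≡ 9 (mod 407)
9^2 ≡ 9^2 = 81 ≡ 81 (mod 407)
9^4 ≡ 81^2 = 6561 ≡ 49 (mod 407)
9^8 ≡ 49^2 = 2401 ≡ 366 (mod 407)
9^16 ≡ 366^2 = 133956 ≡ 53 (mod 407)
9^32 ≡ 53^2 = 2809 ≡ 367 (mod 407)
9^64 ≡ 367^2 = 134689 ≡ 379 (mod 407)
9^128 ≡ 379^2 = 143641 ≡ 377 (mod 407)
203 = 128 + 64 + 8 + 2 + 1 in binary powers of 2.
So 9^203 ≡ 377 · 379 · 366 · 81 · 9 ≡ 256 (mod 407).
Squaring chain: 256; never reaches −1, so base 9 is a Miller–Rabin witness that 407 is composite.

256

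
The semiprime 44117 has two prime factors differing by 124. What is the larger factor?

281

Since p = q + 124, we have 44117 = q(q + 124), so q² + 124q − 44117 = 0.
Discriminant: 124² + 4·44117 = 15376 + 176468 = 191844; √191844 = 438.
q = (−124 + 438)/2 = 157, and p = q + 124 = 281.
Check: 157 · 281 = 44117.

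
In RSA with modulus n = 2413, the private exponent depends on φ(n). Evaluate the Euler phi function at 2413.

2268

Factor: 2413 = 19 · 127.
φ(2413) = (19−1) · (127−1) = 18 · 126 = 2268.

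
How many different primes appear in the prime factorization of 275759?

3

275759 = 11^2 · 2279
2279 = 43 · 53
275759 = 11^2 · 43 · 53, which has 3 distinct prime factors.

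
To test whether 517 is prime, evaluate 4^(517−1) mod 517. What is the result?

147

4^1 ≡ 4 (mod 517)
4^2 ≡ 4^2 = 16 ≡ 16 (mod 517)
4^4 ≡ 16^2 = 256 ≡ 256 (mod 517)
4^8 ≡ 256^2 = 65536 ≡ 394 (mod 517)
4^16 ≡ 394^2 = 155236 ≡ 136 (mod 517)
4^32 ≡ 136^2 = 18496 ≡ 401 (mod 517)
4^64 ≡ 401^2 = 160801 ≡ 14 (mod 517)
4^128 ≡ 14^2 = 196 ≡ 196 (mod 517)
4^256 ≡ 196^2 = 38416 ≡ 158 (mod 517)
4^512 ≡ 158^2 = 24964 ≡ 148 (mod 517)
516 = 512 + 4 in binary powers of 2.
So 4^516 ≡ 148 · 256 ≡ 147 (mod 517).
Since 147 ≠ 1, base 4 is a Fermat witness: 517 is composite.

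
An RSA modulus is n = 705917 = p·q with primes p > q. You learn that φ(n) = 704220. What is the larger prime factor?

971

φ(n) = (p−1)(q−1) = n − (p+q) + 1, so p + q = 705917 − 704220 + 1 = 1698.
p and q are the roots of t² − 1698t + 705917 = 0.
Discriminant: 1698² − 4·705917 = 2883204 − 2823668 = 59536; √59536 = 244.
q = (1698 − 244)/2 = 727, p = (1698 + 244)/2 = 971.
Check: 727 · 971 = 705917.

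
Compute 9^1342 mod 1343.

9^1 ≡ 9 (mod 1343)
9^2 ≡ 9^2 = 81 ≡ 81 (mod 1343)
9^4 ≡ 81^2 = 6561 ≡ 1189 (mod 1343)
9^8 ≡ 1189^2 = 1413721 ≡ 885 (mod 1343)
9^16 ≡ 885^2 = 783225 ≡ 256 (mod 1343)
9^32 ≡ 256^2 = 65536 ≡ 1072 (mod 1343)
9^64 ≡ 1072^2 = 1149184 ≡ 919 (mod 1343)
9^128 ≡ 919^2 = 844561 ≡ 1157 (mod 1343)
9^256 ≡ 1157^2 = 1338649 ≡ 1021 (mod 1343)
9^512 ≡ 1021^2 = 1042441 ≡ 273 (mod 1343)
9^1024 ≡ 273^2 = 74529 ≡ 664 (mod 1343)
1342 = 1024 + 256 + 32 + 16 + 8 + 4 + 2 in binary powers of 2.
So 9^1342 ≡ 664 · 1021 · 1072 · 256 · 885 · 1189 · 81 ≡ 888 (mod 1343).
Since 888 ≠ 1, base 9 is a Fermat witness: 1343 is composite.

888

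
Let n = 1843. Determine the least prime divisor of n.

19

1843 is odd.
Digit sum 16, not divisible by 3.
Ends in 3: not divisible by 5.
7: 1843 = 7·263 + 2
11: 1843 = 11·167 + 6
13: 1843 = 13·141 + 10
17: 1843 = 17·108 + 7
19: 1843 = 19·97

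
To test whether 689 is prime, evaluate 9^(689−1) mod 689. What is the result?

9^1 ≡ 9 (mod 689)
9^2 ≡ 9^2 = 81 ≡ 81 (mod 689)
9^4 ≡ 81^2 = 6561 ≡ 360 (mod 689)
9^8 ≡ 360^2 = 129600 ≡ 68 (mod 689)
9^16 ≡ 68^2 = 4624 ≡ 490 (mod 689)
9^32 ≡ 490^2 = 240100 ≡ 328 (mod 689)
9^64 ≡ 328^2 = 107584 ≡ 100 (mod 689)
9^128 ≡ 100^2 = 10000 ≡ 354 (mod 689)
9^256 ≡ 354^2 = 125316 ≡ 607 (mod 689)
9^512 ≡ 607^2 = 368449 ≡ 523 (mod 689)
688 = 512 + 128 + 32 + 16 in binary powers of 2.
So 9^688 ≡ 523 · 354 · 328 · 490 ≡ 100 (mod 689).
Since 100 ≠ 1, base 9 is a Fermat witness: 689 is composite.

100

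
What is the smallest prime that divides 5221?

5221 is odd.
Digit sum 10, not divisible by 3.
Ends in 1: not divisible by 5.
7: 5221 = 7·745 + 6
11: 5221 = 11·474 + 7
13: 5221 = 13·401 + 8
17: 5221 = 17·307 + 2
19: 5221 = 19·274 + 15
23: 5221 = 23·227

23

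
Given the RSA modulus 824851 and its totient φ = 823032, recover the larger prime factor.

967

φ(n) = (p−1)(q−1) = n − (p+q) + 1, so p + q = 824851 − 823032 + 1 = 1820.
p and q are the roots of t² − 1820t + 824851 = 0.
Discriminant: 1820² − 4·824851 = 3312400 − 3299404 = 12996; √12996 = 114.
q = (1820 − 114)/2 = 853, p = (1820 + 114)/2 = 967.
Check: 853 · 967 = 824851.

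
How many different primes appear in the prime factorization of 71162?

71162 = 2 · 35581
35581 = 7 · 5083
5083 = 13 · 391
391 = 17 · 23
71162 = 2 · 7 · 13 · 17 · 23, which has 5 distinct prime factors.

5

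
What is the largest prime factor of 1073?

37

1073 = 29 · 37
37 is prime.
So 1073 = 29 · 37; the largest prime factor is 37.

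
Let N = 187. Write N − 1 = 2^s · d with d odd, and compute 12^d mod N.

133

187 − 1 = 186 = 2^1 · 93, so d = 93.
12^1 ≡ 12 (mod 187)
12^2 ≡ 12^2 = 144 ≡ 144 (mod 187)
12^4 ≡ 144^2 = 20736 ≡ 166 (mod 187)
12^8 ≡ 166^2 = 27556 ≡ 67 (mod 187)
12^16 ≡ 67^2 = 4489 ≡ 1 (mod 187)
12^32 ≡ 1^2 = 1 ≡ 1 (mod 187)
12^64 ≡ 1^2 = 1 ≡ 1 (mod 187)
93 = 64 + 16 + 8 + 4 + 1 in binary powers of 2.
So 12^93 ≡ 1 · 1 · 67 · 166 · 12 ≡ 133 (mod 187).
Squaring chain: 133; never reaches −1, so base 12 is a Miller–Rabin witness that 187 is composite.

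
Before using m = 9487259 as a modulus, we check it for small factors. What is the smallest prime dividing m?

59

9487259 is odd.
Digit sum 44, not divisible by 3.
Ends in 9: not divisible by 5.
7: 9487259 = 7·1355322 + 5
11: 9487259 = 11·862478 + 1
13: 9487259 = 13·729789 + 2
17: 9487259 = 17·558074 + 1
19: 9487259 = 19·499329 + 8
23: 9487259 = 23·412489 + 12
29: 9487259 = 29·327146 + 25
31: 9487259 = 31·306040 + 19
37: 9487259 = 37·256412 + 15
41: 9487259 = 41·231396 + 23
43: 9487259 = 43·220633 + 40
47: 9487259 = 47·201856 + 27
53: 9487259 = 53·179004 + 47
59: 9487259 = 59·160801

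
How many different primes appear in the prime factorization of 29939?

3

29939 = 7^2 · 611
611 = 13 · 47
29939 = 7^2 · 13 · 47, which has 3 distinct prime factors.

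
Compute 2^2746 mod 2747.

1212

2^1 ≡ 2 (mod 2747)
2^2 ≡ 2^2 = 4 ≡ 4 (mod 2747)
2^4 ≡ 4^2 = 16 ≡ 16 (mod 2747)
2^8 ≡ 16^2 = 256 ≡ 256 (mod 2747)
2^16 ≡ 256^2 = 65536 ≡ 2355 (mod 2747)
2^32 ≡ 2355^2 = 5546025 ≡ 2579 (mod 2747)
2^64 ≡ 2579^2 = 6651241 ≡ 754 (mod 2747)
2^128 ≡ 754^2 = 568516 ≡ 2634 (mod 2747)
2^256 ≡ 2634^2 = 6937956 ≡ 1781 (mod 2747)
2^512 ≡ 1781^2 = 3171961 ≡ 1923 (mod 2747)
2^1024 ≡ 1923^2 = 3697929 ≡ 467 (mod 2747)
2^2048 ≡ 467^2 = 218089 ≡ 1076 (mod 2747)
2746 = 2048 + 512 + 128 + 32 + 16 + 8 + 2 in binary powers of 2.
So 2^2746 ≡ 1076 · 1923 · 2634 · 2579 · 2355 · 256 · 4 ≡ 1212 (mod 2747).
Since 1212 ≠ 1, base 2 is a Fermat witness: 2747 is composite.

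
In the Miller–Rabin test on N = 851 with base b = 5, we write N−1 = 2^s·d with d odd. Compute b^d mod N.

109

851 − 1 = 850 = 2^1 · 425, so d = 425.
5^1 ≡ 5 (mod 851)
5^2 ≡ 5^2 = 25 ≡ 25 (mod 851)
5^4 ≡ 25^2 = 625 ≡ 625 (mod 851)
5^8 ≡ 625^2 = 390625 ≡ 16 (mod 851)
5^16 ≡ 16^2 = 256 ≡ 256 (mod 851)
5^32 ≡ 256^2 = 65536 ≡ 9 (mod 851)
5^64 ≡ 9^2 = 81 ≡ 81 (mod 851)
5^128 ≡ 81^2 = 6561 ≡ 604 (mod 851)
5^256 ≡ 604^2 = 364816 ≡ 588 (mod 851)
425 = 256 + 128 + 32 + 8 + 1 in binary powers of 2.
So 5^425 ≡ 588 · 604 · 9 · 16 · 5 ≡ 109 (mod 851).
Squaring chain: 109; never reaches −1, so base 5 is a Miller–Rabin witness that 851 is composite.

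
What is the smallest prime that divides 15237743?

67

15237743 is odd.
Digit sum 32, not divisible by 3.
Ends in 3: not divisible by 5.
7: 15237743 = 7·2176820 + 3
11: 15237743 = 11·1385249 + 4
13: 15237743 = 13·1172134 + 1
17: 15237743 = 17·896337 + 14
19: 15237743 = 19·801986 + 9
23: 15237743 = 23·662510 + 13
29: 15237743 = 29·525439 + 12
31: 15237743 = 31·491540 + 3
37: 15237743 = 37·411830 + 33
41: 15237743 = 41·371652 + 11
43: 15237743 = 43·354366 + 5
47: 15237743 = 47·324207 + 14
53: 15237743 = 53·287504 + 31
59: 15237743 = 59·258266 + 49
61: 15237743 = 61·249799 + 4
67: 15237743 = 67·227429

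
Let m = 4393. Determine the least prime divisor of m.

23

4393 is odd.
Digit sum 19, not divisible by 3.
Ends in 3: not divisible by 5.
7: 4393 = 7·627 + 4
11: 4393 = 11·399 + 4
13: 4393 = 13·337 + 12
17: 4393 = 17·258 + 7
19: 4393 = 19·231 + 4
23: 4393 = 23·191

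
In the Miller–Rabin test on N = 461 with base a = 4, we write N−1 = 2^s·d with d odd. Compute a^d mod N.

461 − 1 = 460 = 2^2 · 115, so d = 115.
4^1 ≡ 4 (mod 461)
4^2 ≡ 4^2 = 16 ≡ 16 (mod 461)
4^4 ≡ 16^2 = 256 ≡ 256 (mod 461)
4^8 ≡ 256^2 = 65536 ≡ 74 (mod 461)
4^16 ≡ 74^2 = 5476 ≡ 405 (mod 461)
4^32 ≡ 405^2 = 164025 ≡ 370 (mod 461)
4^64 ≡ 370^2 = 136900 ≡ 444 (mod 461)
115 = 64 + 32 + 16 + 2 + 1 in binary powers of 2.
So 4^115 ≡ 444 · 370 · 405 · 16 · 4 ≡ 460 (mod 461).
Since 4^d ≡ 460 (mod 461), base 4 does not prove 461 composite.

460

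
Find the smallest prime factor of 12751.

41

12751 is odd.
Digit sum 16, not divisible by 3.
Ends in 1: not divisible by 5.
7: 12751 = 7·1821 + 4
11: 12751 = 11·1159 + 2
13: 12751 = 13·980 + 11
17: 12751 = 17·750 + 1
19: 12751 = 19·671 + 2
23: 12751 = 23·554 + 9
29: 12751 = 29·439 + 20
31: 12751 = 31·411 + 10
37: 12751 = 37·344 + 23
41: 12751 = 41·311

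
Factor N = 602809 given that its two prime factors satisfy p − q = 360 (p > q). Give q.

617

Since p = q + 360, we have 602809 = q(q + 360), so q² + 360q − 602809 = 0.
Discriminant: 360² + 4·602809 = 129600 + 2411236 = 2540836; √2540836 = 1594.
q = (−360 + 1594)/2 = 617, and p = q + 360 = 977.
Check: 617 · 977 = 602809.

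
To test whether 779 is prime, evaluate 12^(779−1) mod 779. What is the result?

12^1 ≡ 12 (mod 779)
12^2 ≡ 12^2 = 144 ≡ 144 (mod 779)
12^4 ≡ 144^2 = 20736 ≡ 482 (mod 779)
12^8 ≡ 482^2 = 232324 ≡ 182 (mod 779)
12^16 ≡ 182^2 = 33124 ≡ 406 (mod 779)
12^32 ≡ 406^2 = 164836 ≡ 467 (mod 779)
12^64 ≡ 467^2 = 218089 ≡ 748 (mod 779)
12^128 ≡ 748^2 = 559504 ≡ 182 (mod 779)
12^256 ≡ 182^2 = 33124 ≡ 406 (mod 779)
12^512 ≡ 406^2 = 164836 ≡ 467 (mod 779)
778 = 512 + 256 + 8 + 2 in binary powers of 2.
So 12^778 ≡ 467 · 406 · 182 · 144 ≡ 121 (mod 779).
Since 121 ≠ 1, base 12 is a Fermat witness: 779 is composite.

121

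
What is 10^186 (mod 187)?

155

10^1 ≡ 10 (mod 187)
10^2 ≡ 10^2 = 100 ≡ 100 (mod 187)
10^4 ≡ 100^2 = 10000 ≡ 89 (mod 187)
10^8 ≡ 89^2 = 7921 ≡ 67 (mod 187)
10^16 ≡ 67^2 = 4489 ≡ 1 (mod 187)
10^32 ≡ 1^2 = 1 ≡ 1 (mod 187)
10^64 ≡ 1^2 = 1 ≡ 1 (mod 187)
10^128 ≡ 1^2 = 1 ≡ 1 (mod 187)
186 = 128 + 32 + 16 + 8 + 2 in binary powers of 2.
So 10^186 ≡ 1 · 1 · 1 · 67 · 100 ≡ 155 (mod 187).
Since 155 ≠ 1, base 10 is a Fermat witness: 187 is composite.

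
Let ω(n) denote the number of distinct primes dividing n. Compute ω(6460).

6460 = 2^2 · 1615
1615 = 5 · 323
323 = 17 · 19
6460 = 2^2 · 5 · 17 · 19, which has 4 distinct prime factors.

4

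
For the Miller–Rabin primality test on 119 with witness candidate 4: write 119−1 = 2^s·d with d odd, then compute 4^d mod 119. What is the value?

30

119 − 1 = 118 = 2^1 · 59, so d = 59.
4^1 ≡ 4 (mod 119)
4^2 ≡ 4^2 = 16 ≡ 16 (mod 119)
4^4 ≡ 16^2 = 256 ≡ 18 (mod 119)
4^8 ≡ 18^2 = 324 ≡ 86 (mod 119)
4^16 ≡ 86^2 = 7396 ≡ 18 (mod 119)
4^32 ≡ 18^2 = 324 ≡ 86 (mod 119)
59 = 32 + 16 + 8 + 2 + 1 in binary powers of 2.
So 4^59 ≡ 86 · 18 · 86 · 16 · 4 ≡ 30 (mod 119).
Squaring chain: 30; never reaches −1, so base 4 is a Miller–Rabin witness that 119 is composite.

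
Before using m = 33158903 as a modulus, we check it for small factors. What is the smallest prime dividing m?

33158903 is odd.
Digit sum 32, not divisible by 3.
Ends in 3: not divisible by 5.
7: 33158903 = 7·4736986 + 1
11: 33158903 = 11·3014445 + 8
13: 33158903 = 13·2550684 + 11
17: 33158903 = 17·1950523 + 12
19: 33158903 = 19·1745205 + 8
23: 33158903 = 23·1441691 + 10
29: 33158903 = 29·1143410 + 13
31: 33158903 = 31·1069642 + 1
37: 33158903 = 37·896186 + 21
41: 33158903 = 41·808753 + 30
43: 33158903 = 43·771137 + 12
47: 33158903 = 47·705508 + 27
53: 33158903 = 53·625639 + 36
59: 33158903 = 59·562015 + 18
61: 33158903 = 61·543588 + 35
67: 33158903 = 67·494909

67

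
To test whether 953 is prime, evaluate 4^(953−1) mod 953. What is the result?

4^1 ≡ 4 (mod 953)
4^2 ≡ 4^2 = 16 ≡ 16 (mod 953)
4^4 ≡ 16^2 = 256 ≡ 256 (mod 953)
4^8 ≡ 256^2 = 65536 ≡ 732 (mod 953)
4^16 ≡ 732^2 = 535824 ≡ 238 (mod 953)
4^32 ≡ 238^2 = 56644 ≡ 417 (mod 953)
4^64 ≡ 417^2 = 173889 ≡ 443 (mod 953)
4^128 ≡ 443^2 = 196249 ≡ 884 (mod 953)
4^256 ≡ 884^2 = 781456 ≡ 949 (mod 953)
4^512 ≡ 949^2 = 900601 ≡ 16 (mod 953)
952 = 512 + 256 + 128 + 32 + 16 + 8 in binary powers of 2.
So 4^952 ≡ 16 · 949 · 884 · 417 · 238 · 732 ≡ 1 (mod 953).
Since the result is 1, base 4 gives no evidence that 953 is composite.

1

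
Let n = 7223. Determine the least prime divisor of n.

7223 is odd.
Digit sum 14, not divisible by 3.
Ends in 3: not divisible by 5.
7: 7223 = 7·1031 + 6
11: 7223 = 11·656 + 7
13: 7223 = 13·555 + 8
17: 7223 = 17·424 + 15
19: 7223 = 19·380 + 3
23: 7223 = 23·314 + 1
29: 7223 = 29·249 + 2
31: 7223 = 31·233

31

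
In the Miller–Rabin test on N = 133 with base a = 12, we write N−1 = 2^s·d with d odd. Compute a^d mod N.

132

133 − 1 = 132 = 2^2 · 33, so d = 33.
12^1 ≡ 12 (mod 133)
12^2 ≡ 12^2 = 144 ≡ 11 (mod 133)
12^4 ≡ 11^2 = 121 ≡ 121 (mod 133)
12^8 ≡ 121^2 = 14641 ≡ 11 (mod 133)
12^16 ≡ 11^2 = 121 ≡ 121 (mod 133)
12^32 ≡ 121^2 = 14641 ≡ 11 (mod 133)
33 = 32 + 1 in binary powers of 2.
So 12^33 ≡ 11 · 12 ≡ 132 (mod 133).
Since 12^d ≡ 132 (mod 133), base 12 does not prove 133 composite.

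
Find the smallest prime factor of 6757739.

6757739 is odd.
Digit sum 44, not divisible by 3.
Ends in 9: not divisible by 5.
7: 6757739 = 7·965391 + 2
11: 6757739 = 11·614339 + 10
13: 6757739 = 13·519826 + 1
17: 6757739 = 17·397514 + 1
19: 6757739 = 19·355670 + 9
23: 6757739 = 23·293814 + 17
29: 6757739 = 29·233025 + 14
31: 6757739 = 31·217991 + 18
37: 6757739 = 37·182641 + 22
41: 6757739 = 41·164822 + 37
43: 6757739 = 43·157156 + 31
47: 6757739 = 47·143781 + 32
53: 6757739 = 53·127504 + 27
59: 6757739 = 59·114537 + 56
61: 6757739 = 61·110782 + 37
67: 6757739 = 67·100861 + 52
71: 6757739 = 71·95179 + 30
73: 6757739 = 73·92571 + 56
79: 6757739 = 79·85541

79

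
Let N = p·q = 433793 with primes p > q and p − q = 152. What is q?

Since p = q + 152, we have 433793 = q(q + 152), so q² + 152q − 433793 = 0.
Discriminant: 152² + 4·433793 = 23104 + 1735172 = 1758276; √1758276 = 1326.
q = (−152 + 1326)/2 = 587, and p = q + 152 = 739.
Check: 587 · 739 = 433793.

587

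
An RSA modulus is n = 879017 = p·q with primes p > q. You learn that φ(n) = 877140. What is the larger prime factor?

991

φ(n) = (p−1)(q−1) = n − (p+q) + 1, so p + q = 879017 − 877140 + 1 = 1878.
p and q are the roots of t² − 1878t + 879017 = 0.
Discriminant: 1878² − 4·879017 = 3526884 − 3516068 = 10816; √10816 = 104.
q = (1878 − 104)/2 = 887, p = (1878 + 104)/2 = 991.
Check: 887 · 991 = 879017.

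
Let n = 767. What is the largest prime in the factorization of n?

767 = 13 · 59
59 is prime.
So 767 = 13 · 59; the largest prime factor is 59.

59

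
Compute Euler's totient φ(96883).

Factor: 96883 = 17 · 41 · 139.
φ(96883) = (17−1) · (41−1) · (139−1) = 16 · 40 · 138 = 88320.

88320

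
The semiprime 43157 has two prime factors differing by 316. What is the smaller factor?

Since p = q + 316, we have 43157 = q(q + 316), so q² + 316q − 43157 = 0.
Discriminant: 316² + 4·43157 = 99856 + 172628 = 272484; √272484 = 522.
q = (−316 + 522)/2 = 103, and p = q + 316 = 419.
Check: 103 · 419 = 43157.

103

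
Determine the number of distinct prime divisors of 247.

2

247 = 13 · 19
247 = 13 · 19, which has 2 distinct prime factors.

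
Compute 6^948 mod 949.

300

6^1 ≡ 6 (mod 949)
6^2 ≡ 6^2 = 36 ≡ 36 (mod 949)
6^4 ≡ 36^2 = 1296 ≡ 347 (mod 949)
6^8 ≡ 347^2 = 120409 ≡ 835 (mod 949)
6^16 ≡ 835^2 = 697225 ≡ 659 (mod 949)
6^32 ≡ 659^2 = 434281 ≡ 588 (mod 949)
6^64 ≡ 588^2 = 345744 ≡ 308 (mod 949)
6^128 ≡ 308^2 = 94864 ≡ 913 (mod 949)
6^256 ≡ 913^2 = 833569 ≡ 347 (mod 949)
6^512 ≡ 347^2 = 120409 ≡ 835 (mod 949)
948 = 512 + 256 + 128 + 32 + 16 + 4 in binary powers of 2.
So 6^948 ≡ 835 · 347 · 913 · 588 · 659 · 347 ≡ 300 (mod 949).
Since 300 ≠ 1, base 6 is a Fermat witness: 949 is composite.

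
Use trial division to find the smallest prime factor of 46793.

73

46793 is odd.
Digit sum 29, not divisible by 3.
Ends in 3: not divisible by 5.
7: 46793 = 7·6684 + 5
11: 46793 = 11·4253 + 10
13: 46793 = 13·3599 + 6
17: 46793 = 17·2752 + 9
19: 46793 = 19·2462 + 15
23: 46793 = 23·2034 + 11
29: 46793 = 29·1613 + 16
31: 46793 = 31·1509 + 14
37: 46793 = 37·1264 + 25
41: 46793 = 41·1141 + 12
43: 46793 = 43·1088 + 9
47: 46793 = 47·995 + 28
53: 46793 = 53·882 + 47
59: 46793 = 59·793 + 6
61: 46793 = 61·767 + 6
67: 46793 = 67·698 + 27
71: 46793 = 71·659 + 4
73: 46793 = 73·641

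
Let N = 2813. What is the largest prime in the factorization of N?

2813 = 29 · 97
97 is prime.
So 2813 = 29 · 97; the largest prime factor is 97.

97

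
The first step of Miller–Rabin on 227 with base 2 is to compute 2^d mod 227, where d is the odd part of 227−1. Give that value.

227 − 1 = 226 = 2^1 · 113, so d = 113.
2^1 ≡ 2 (mod 227)
2^2 ≡ 2^2 = 4 ≡ 4 (mod 227)
2^4 ≡ 4^2 = 16 ≡ 16 (mod 227)
2^8 ≡ 16^2 = 256 ≡ 29 (mod 227)
2^16 ≡ 29^2 = 841 ≡ 160 (mod 227)
2^32 ≡ 160^2 = 25600 ≡ 176 (mod 227)
2^64 ≡ 176^2 = 30976 ≡ 104 (mod 227)
113 = 64 + 32 + 16 + 1 in binary powers of 2.
So 2^113 ≡ 104 · 176 · 160 · 2 ≡ 226 (mod 227).
Since 2^d ≡ 226 (mod 227), base 2 does not prove 227 composite.

226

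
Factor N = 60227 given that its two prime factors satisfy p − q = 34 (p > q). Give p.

Since p = q + 34, we have 60227 = q(q + 34), so q² + 34q − 60227 = 0.
Discriminant: 34² + 4·60227 = 1156 + 240908 = 242064; √242064 = 492.
q = (−34 + 492)/2 = 229, and p = q + 34 = 263.
Check: 229 · 263 = 60227.

263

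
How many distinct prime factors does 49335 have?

49335 = 3 · 16445
16445 = 5 · 3289
3289 = 11 · 299
299 = 13 · 23
49335 = 3 · 5 · 11 · 13 · 23, which has 5 distinct prime factors.

5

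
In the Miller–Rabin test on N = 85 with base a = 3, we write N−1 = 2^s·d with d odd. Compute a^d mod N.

85 − 1 = 84 = 2^2 · 21, so d = 21.
3^1 ≡ 3 (mod 85)
3^2 ≡ 3^2 = 9 ≡ 9 (mod 85)
3^4 ≡ 9^2 = 81 ≡ 81 (mod 85)
3^8 ≡ 81^2 = 6561 ≡ 16 (mod 85)
3^16 ≡ 16^2 = 256 ≡ 1 (mod 85)
21 = 16 + 4 + 1 in binary powers of 2.
So 3^21 ≡ 1 · 81 · 3 ≡ 73 (mod 85).
Squaring chain: 73 → 59; never reaches −1, so base 3 is a Miller–Rabin witness that 85 is composite.

73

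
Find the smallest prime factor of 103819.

17

103819 is odd.
Digit sum 22, not divisible by 3.
Ends in 9: not divisible by 5.
7: 103819 = 7·14831 + 2
11: 103819 = 11·9438 + 1
13: 103819 = 13·7986 + 1
17: 103819 = 17·6107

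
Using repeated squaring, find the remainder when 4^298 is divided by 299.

165

4^1 ≡ 4 (mod 299)
4^2 ≡ 4^2 = 16 ≡ 16 (mod 299)
4^4 ≡ 16^2 = 256 ≡ 256 (mod 299)
4^8 ≡ 256^2 = 65536 ≡ 55 (mod 299)
4^16 ≡ 55^2 = 3025 ≡ 35 (mod 299)
4^32 ≡ 35^2 = 1225 ≡ 29 (mod 299)
4^64 ≡ 29^2 = 841 ≡ 243 (mod 299)
4^128 ≡ 243^2 = 59049 ≡ 146 (mod 299)
4^256 ≡ 146^2 = 21316 ≡ 87 (mod 299)
298 = 256 + 32 + 8 + 2 in binary powers of 2.
So 4^298 ≡ 87 · 29 · 55 · 16 ≡ 165 (mod 299).
Since 165 ≠ 1, base 4 is a Fermat witness: 299 is composite.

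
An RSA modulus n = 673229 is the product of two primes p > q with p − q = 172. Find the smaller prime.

Since p = q + 172, we have 673229 = q(q + 172), so q² + 172q − 673229 = 0.
Discriminant: 172² + 4·673229 = 29584 + 2692916 = 2722500; √2722500 = 1650.
q = (−172 + 1650)/2 = 739, and p = q + 172 = 911.
Check: 739 · 911 = 673229.

739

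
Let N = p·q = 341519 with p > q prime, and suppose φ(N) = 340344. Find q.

φ(n) = (p−1)(q−1) = n − (p+q) + 1, so p + q = 341519 − 340344 + 1 = 1176.
p and q are the roots of t² − 1176t + 341519 = 0.
Discriminant: 1176² − 4·341519 = 1382976 − 1366076 = 16900; √16900 = 130.
q = (1176 − 130)/2 = 523, p = (1176 + 130)/2 = 653.
Check: 523 · 653 = 341519.

523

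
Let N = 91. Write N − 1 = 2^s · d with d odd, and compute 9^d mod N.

1

91 − 1 = 90 = 2^1 · 45, so d = 45.
9^1 ≡ 9 (mod 91)
9^2 ≡ 9^2 = 81 ≡ 81 (mod 91)
9^4 ≡ 81^2 = 6561 ≡ 9 (mod 91)
9^8 ≡ 9^2 = 81 ≡ 81 (mod 91)
9^16 ≡ 81^2 = 6561 ≡ 9 (mod 91)
9^32 ≡ 9^2 = 81 ≡ 81 (mod 91)
45 = 32 + 8 + 4 + 1 in binary powers of 2.
So 9^45 ≡ 81 · 81 · 9 · 9 ≡ 1 (mod 91).
Since 9^d ≡ 1 (mod 91), base 9 does not prove 91 composite.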